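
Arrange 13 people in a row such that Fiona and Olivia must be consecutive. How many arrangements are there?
Treat the 2 as one block: (13-2+1)! × 2! = 479001600 × 2 = 958003200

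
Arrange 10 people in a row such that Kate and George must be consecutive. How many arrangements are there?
Treat the 2 as one block: (10-2+1)! × 2! = 362880 × 2 = 725760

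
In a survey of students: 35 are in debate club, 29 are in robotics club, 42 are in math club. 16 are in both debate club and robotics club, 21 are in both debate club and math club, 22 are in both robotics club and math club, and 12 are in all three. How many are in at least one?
|A∪B∪C| = 35+29+42-16-21-22+12 = 59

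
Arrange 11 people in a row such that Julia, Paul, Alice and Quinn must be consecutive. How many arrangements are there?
Treat the 4 as one block: (11-4+1)! × 4! = 40320 × 24 = 967680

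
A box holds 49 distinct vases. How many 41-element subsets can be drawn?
C(49,41) = 49!/(41!×8!) = 450978066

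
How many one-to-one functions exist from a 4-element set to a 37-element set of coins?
P(37,4) = 37!/(37-4)! = 1585080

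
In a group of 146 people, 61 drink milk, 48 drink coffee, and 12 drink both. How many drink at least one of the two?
|A∪B| = |A| + |B| - |A∩B| = 61 + 48 - 12 = 97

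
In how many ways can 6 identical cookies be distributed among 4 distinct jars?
C(6+4-1, 4-1) = C(9, 3) = 84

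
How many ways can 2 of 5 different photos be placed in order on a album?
P(5,2) = 5!/(5-2)! = 20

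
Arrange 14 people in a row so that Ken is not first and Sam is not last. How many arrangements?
By inclusion-exclusion: 14! - 2×(14-1)! + (14-2)! = 87178291200 - 12454041600 + 479001600 = 75203251200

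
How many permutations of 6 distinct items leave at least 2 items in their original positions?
Exactly j fixed points: C(6,j)·!(6-j); sum over j ≥ 2 (derangement numbers via !m = (m-1)·(!(m-1) + !(m-2)): !0..!4 = 1, 0, 1, 2, 9). Σ_{j=2}^{6} C(6,j)·!(6-j) = C(6,2)·!4 + C(6,3)·!3 + C(6,4)·!2 + C(6,5)·!1 + C(6,6)·!0 = 15·9 + 20·2 + 15·1 + 6·0 + 1·1 = 191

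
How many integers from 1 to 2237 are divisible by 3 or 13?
⌊2237/3⌋ + ⌊2237/13⌋ - ⌊2237/39⌋ = 745 + 172 - 57 = 860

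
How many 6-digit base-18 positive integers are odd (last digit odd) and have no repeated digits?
Last∈{1,3,5,7,9,11,13,15,17}. Last=0: 0. Last nonzero: 9×16×P(16,4) = 6289920. Total = 6289920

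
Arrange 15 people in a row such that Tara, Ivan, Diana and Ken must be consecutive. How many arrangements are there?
Treat the 4 as one block: (15-4+1)! × 4! = 479001600 × 24 = 11496038400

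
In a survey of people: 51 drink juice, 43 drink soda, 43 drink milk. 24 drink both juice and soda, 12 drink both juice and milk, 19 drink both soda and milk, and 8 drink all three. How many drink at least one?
|A∪B∪C| = 51+43+43-24-12-19+8 = 90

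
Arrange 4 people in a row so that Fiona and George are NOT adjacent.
Total - adjacent = 4! - (4-1)!×2 = 24 - 12 = 12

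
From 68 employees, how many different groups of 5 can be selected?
C(68,5) = 68!/(5!×63!) = 10424128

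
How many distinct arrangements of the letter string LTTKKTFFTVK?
11! / (4! × 1! × 2! × 1! × 3!) = 138600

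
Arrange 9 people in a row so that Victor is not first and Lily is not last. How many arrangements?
By inclusion-exclusion: 9! - 2×(9-1)! + (9-2)! = 362880 - 80640 + 5040 = 287280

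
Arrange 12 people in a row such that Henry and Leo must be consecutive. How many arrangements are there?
Treat the 2 as one block: (12-2+1)! × 2! = 39916800 × 2 = 79833600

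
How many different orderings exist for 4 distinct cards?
4! = 24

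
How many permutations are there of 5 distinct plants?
5! = 120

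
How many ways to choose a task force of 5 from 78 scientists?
C(78,5) = 78!/(5!×73!) = 21111090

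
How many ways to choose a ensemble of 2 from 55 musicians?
C(55,2) = 55!/(2!×53!) = 1485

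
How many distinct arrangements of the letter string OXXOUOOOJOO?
11! / (1! × 2! × 7! × 1!) = 3960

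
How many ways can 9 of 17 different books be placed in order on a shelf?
P(17,9) = 17!/(17-9)! = 8821612800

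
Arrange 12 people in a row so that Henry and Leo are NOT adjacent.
Total - adjacent = 12! - (12-1)!×2 = 479001600 - 79833600 = 399168000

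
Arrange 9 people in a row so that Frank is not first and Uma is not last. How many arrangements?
By inclusion-exclusion: 9! - 2×(9-1)! + (9-2)! = 362880 - 80640 + 5040 = 287280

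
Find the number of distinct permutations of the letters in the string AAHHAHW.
7! / (1! × 3! × 3!) = 140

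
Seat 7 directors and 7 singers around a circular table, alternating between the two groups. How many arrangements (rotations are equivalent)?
Fix one of the directors: (7-1)! ways for the remaining directors, × 7! ways for the singers = 720 × 5040 = 3628800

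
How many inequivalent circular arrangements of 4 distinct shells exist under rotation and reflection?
(4-1)!/2 = 6/2 = 3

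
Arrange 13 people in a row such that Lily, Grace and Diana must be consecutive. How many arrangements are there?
Treat the 3 as one block: (13-3+1)! × 3! = 39916800 × 6 = 239500800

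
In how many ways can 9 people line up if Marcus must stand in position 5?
Fix one position: (9-1)! = 40320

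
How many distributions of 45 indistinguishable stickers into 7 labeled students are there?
C(45+7-1, 7-1) = C(51, 6) = 18009460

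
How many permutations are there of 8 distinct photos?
8! = 40320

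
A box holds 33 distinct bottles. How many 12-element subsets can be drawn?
C(33,12) = 33!/(12!×21!) = 354817320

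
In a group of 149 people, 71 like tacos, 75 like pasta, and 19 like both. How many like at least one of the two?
|A∪B| = |A| + |B| - |A∩B| = 71 + 75 - 19 = 127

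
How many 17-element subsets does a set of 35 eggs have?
C(35,17) = 35!/(17!×18!) = 4537567650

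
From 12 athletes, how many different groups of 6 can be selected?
C(12,6) = 12!/(6!×6!) = 924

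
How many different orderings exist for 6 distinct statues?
6! = 720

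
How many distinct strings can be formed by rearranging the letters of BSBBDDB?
7! / (4! × 2! × 1!) = 105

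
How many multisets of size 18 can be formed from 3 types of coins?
C(18+3-1, 3-1) = C(20, 2) = 190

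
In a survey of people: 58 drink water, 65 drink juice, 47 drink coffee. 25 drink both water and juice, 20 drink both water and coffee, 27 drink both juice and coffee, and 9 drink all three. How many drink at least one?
|A∪B∪C| = 58+65+47-25-20-27+9 = 107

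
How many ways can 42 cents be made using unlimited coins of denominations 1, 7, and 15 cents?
Coefficient of x^42 in 1/(1-x^1) · 1/(1-x^7) · 1/(1-x^15). Case on j = number of 15-cent coins (j = 0..2); remainder r = 42 - 15j is made from {1,7} in ⌊r/7⌋+1 ways. r = 42, 27, 12 → 7 + 4 + 2 = 13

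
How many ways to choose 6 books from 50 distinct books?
C(50,6) = 50!/(6!×44!) = 15890700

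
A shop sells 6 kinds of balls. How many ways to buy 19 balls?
C(19+6-1, 6-1) = C(24, 5) = 42504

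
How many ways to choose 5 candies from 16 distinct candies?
C(16,5) = 16!/(5!×11!) = 4368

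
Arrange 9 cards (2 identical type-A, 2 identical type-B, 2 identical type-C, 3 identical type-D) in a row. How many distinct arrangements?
9! / (2! × 2! × 2! × 3!) = 7560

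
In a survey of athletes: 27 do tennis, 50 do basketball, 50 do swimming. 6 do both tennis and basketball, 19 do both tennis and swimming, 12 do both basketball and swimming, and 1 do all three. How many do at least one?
|A∪B∪C| = 27+50+50-6-19-12+1 = 91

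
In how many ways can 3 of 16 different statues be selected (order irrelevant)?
C(16,3) = 16!/(3!×13!) = 560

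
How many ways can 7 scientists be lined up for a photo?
7! = 5040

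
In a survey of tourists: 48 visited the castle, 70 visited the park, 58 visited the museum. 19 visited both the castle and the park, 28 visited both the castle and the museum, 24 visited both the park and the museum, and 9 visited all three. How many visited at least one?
|A∪B∪C| = 48+70+58-19-28-24+9 = 114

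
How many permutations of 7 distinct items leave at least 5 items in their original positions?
Exactly j fixed points: C(7,j)·!(7-j); sum over j ≥ 5 (derangement numbers via !m = (m-1)·(!(m-1) + !(m-2)): !0..!2 = 1, 0, 1). Σ_{j=5}^{7} C(7,j)·!(7-j) = C(7,5)·!2 + C(7,6)·!1 + C(7,7)·!0 = 21·1 + 7·0 + 1·1 = 22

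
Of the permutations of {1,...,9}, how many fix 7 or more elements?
Exactly j fixed points: C(9,j)·!(9-j); sum over j ≥ 7 (derangement numbers via !m = (m-1)·(!(m-1) + !(m-2)): !0..!2 = 1, 0, 1). Σ_{j=7}^{9} C(9,j)·!(9-j) = C(9,7)·!2 + C(9,8)·!1 + C(9,9)·!0 = 36·1 + 9·0 + 1·1 = 37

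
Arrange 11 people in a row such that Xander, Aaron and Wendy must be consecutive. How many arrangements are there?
Treat the 3 as one block: (11-3+1)! × 3! = 362880 × 6 = 2177280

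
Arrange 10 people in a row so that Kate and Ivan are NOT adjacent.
Total - adjacent = 10! - (10-1)!×2 = 3628800 - 725760 = 2903040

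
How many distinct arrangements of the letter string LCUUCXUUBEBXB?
13! / (1! × 2! × 3! × 2! × 4! × 1!) = 10810800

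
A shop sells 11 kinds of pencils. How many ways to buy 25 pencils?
C(25+11-1, 11-1) = C(35, 10) = 183579396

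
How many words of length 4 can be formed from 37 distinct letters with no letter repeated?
P(37,4) = 37!/(37-4)! = 1585080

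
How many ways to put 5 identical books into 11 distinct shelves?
C(5+11-1, 11-1) = C(15, 10) = 3003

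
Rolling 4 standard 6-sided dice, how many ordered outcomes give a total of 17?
Coefficient of x^17 in (x + x² + ... + x^6)^4. By inclusion-exclusion on dice exceeding 6: Σ_j (-1)^j C(4,j)·C(17-1-6j, 3) = C(4,0)·C(16,3) - C(4,1)·C(10,3) + C(4,2)·C(4,3) = 1·560 - 4·120 + 6·4 = 104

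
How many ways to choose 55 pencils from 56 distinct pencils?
C(56,55) = 56!/(55!×1!) = 56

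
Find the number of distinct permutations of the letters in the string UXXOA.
5! / (1! × 1! × 1! × 2!) = 60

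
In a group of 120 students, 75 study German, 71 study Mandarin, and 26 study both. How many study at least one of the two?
|A∪B| = |A| + |B| - |A∩B| = 75 + 71 - 26 = 120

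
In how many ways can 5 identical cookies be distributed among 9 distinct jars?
C(5+9-1, 9-1) = C(13, 8) = 1287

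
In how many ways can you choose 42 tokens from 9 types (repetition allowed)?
C(42+9-1, 9-1) = C(50, 8) = 536878650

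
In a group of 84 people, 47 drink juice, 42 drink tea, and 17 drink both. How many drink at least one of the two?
|A∪B| = |A| + |B| - |A∩B| = 47 + 42 - 17 = 72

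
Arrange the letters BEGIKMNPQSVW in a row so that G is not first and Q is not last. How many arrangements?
By inclusion-exclusion: 12! - 2×(12-1)! + (12-2)! = 479001600 - 79833600 + 3628800 = 402796800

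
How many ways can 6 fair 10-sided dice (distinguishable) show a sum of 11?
Coefficient of x^11 in (x + x² + ... + x^10)^6. By inclusion-exclusion on dice exceeding 10: Σ_j (-1)^j C(6,j)·C(11-1-10j, 5) = C(6,0)·C(10,5) = 1·252 = 252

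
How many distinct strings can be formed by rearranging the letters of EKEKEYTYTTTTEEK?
15! / (5! × 5! × 2! × 3!) = 7567560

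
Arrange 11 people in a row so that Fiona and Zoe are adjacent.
Treat as block: (11-1)! × 2! = 3628800 × 2 = 7257600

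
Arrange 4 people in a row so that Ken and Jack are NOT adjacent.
Total - adjacent = 4! - (4-1)!×2 = 24 - 12 = 12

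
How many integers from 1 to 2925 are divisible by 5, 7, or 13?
⌊2925/5⌋+⌊2925/7⌋+⌊2925/13⌋ - ⌊2925/35⌋-⌊2925/65⌋-⌊2925/91⌋ + ⌊2925/455⌋ = 585+417+225 - 83-45-32 + 6 = 1073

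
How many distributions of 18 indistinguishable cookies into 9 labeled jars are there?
C(18+9-1, 9-1) = C(26, 8) = 1562275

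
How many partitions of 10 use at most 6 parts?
By conjugation, equals partitions of 10 into parts ≤ 6. Let r_j(i) = number of partitions of i into parts ≤ j, for i = 0..10. r_1(i) = 1 for all i; r_j(i) = r_{j-1}(i) + r_j(i-j). Rows j = 2..6: ≤2: 1 1 2 2 3 3 4 4 5 5 6; ≤3: 1 1 2 3 4 5 7 8 10 12 14; ≤4: 1 1 2 3 5 6 9 11 15 18 23; ≤5: 1 1 2 3 5 7 10 13 18 23 30; ≤6: 1 1 2 3 5 7 11 14 20 26 35. r_6(10) = 35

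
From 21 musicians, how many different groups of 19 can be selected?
C(21,19) = 21!/(19!×2!) = 210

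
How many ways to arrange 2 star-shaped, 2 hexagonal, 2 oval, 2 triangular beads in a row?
8! / (2! × 2! × 2! × 2!) = 2520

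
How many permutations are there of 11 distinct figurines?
11! = 39916800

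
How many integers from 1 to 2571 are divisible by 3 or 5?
⌊2571/3⌋ + ⌊2571/5⌋ - ⌊2571/15⌋ = 857 + 514 - 171 = 1200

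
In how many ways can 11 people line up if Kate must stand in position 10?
Fix one position: (11-1)! = 3628800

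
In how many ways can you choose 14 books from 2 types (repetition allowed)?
C(14+2-1, 2-1) = C(15, 1) = 15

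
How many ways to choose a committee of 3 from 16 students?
C(16,3) = 16!/(3!×13!) = 560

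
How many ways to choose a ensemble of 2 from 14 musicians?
C(14,2) = 14!/(2!×12!) = 91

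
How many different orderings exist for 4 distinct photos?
4! = 24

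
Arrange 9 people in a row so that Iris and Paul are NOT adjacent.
Total - adjacent = 9! - (9-1)!×2 = 362880 - 80640 = 282240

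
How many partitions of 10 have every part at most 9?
Let r_j(i) = number of partitions of i into parts ≤ j, for i = 0..10. r_1(i) = 1 for all i; r_j(i) = r_{j-1}(i) + r_j(i-j). Rows j = 2..9: ≤2: 1 1 2 2 3 3 4 4 5 5 6; ≤3: 1 1 2 3 4 5 7 8 10 12 14; ≤4: 1 1 2 3 5 6 9 11 15 18 23; ≤5: 1 1 2 3 5 7 10 13 18 23 30; ≤6: 1 1 2 3 5 7 11 14 20 26 35; ≤7: 1 1 2 3 5 7 11 15 21 28 38; ≤8: 1 1 2 3 5 7 11 15 22 29 40; ≤9: 1 1 2 3 5 7 11 15 22 30 41. r_9(10) = 41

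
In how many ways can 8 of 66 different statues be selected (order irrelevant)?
C(66,8) = 66!/(8!×58!) = 5743572120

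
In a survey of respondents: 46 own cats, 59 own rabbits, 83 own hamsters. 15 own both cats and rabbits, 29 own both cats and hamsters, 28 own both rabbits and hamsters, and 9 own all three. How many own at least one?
|A∪B∪C| = 46+59+83-15-29-28+9 = 125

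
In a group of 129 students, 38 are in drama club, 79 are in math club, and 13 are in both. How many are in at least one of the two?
|A∪B| = |A| + |B| - |A∩B| = 38 + 79 - 13 = 104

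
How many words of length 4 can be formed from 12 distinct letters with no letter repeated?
P(12,4) = 12!/(12-4)! = 11880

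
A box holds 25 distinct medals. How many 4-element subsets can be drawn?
C(25,4) = 25!/(4!×21!) = 12650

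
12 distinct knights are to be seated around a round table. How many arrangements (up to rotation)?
Circular: fix one position, arrange the rest. (12-1)! = 39916800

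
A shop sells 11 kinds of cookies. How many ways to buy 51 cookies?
C(51+11-1, 11-1) = C(61, 10) = 90177170226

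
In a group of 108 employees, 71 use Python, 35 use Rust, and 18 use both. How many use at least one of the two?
|A∪B| = |A| + |B| - |A∩B| = 71 + 35 - 18 = 88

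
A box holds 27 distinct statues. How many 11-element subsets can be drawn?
C(27,11) = 27!/(11!×16!) = 13037895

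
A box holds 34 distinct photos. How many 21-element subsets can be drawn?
C(34,21) = 34!/(21!×13!) = 927983760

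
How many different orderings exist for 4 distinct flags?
4! = 24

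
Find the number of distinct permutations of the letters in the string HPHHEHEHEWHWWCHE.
16! / (1! × 7! × 4! × 1! × 3!) = 28828800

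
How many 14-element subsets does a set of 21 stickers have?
C(21,14) = 21!/(14!×7!) = 116280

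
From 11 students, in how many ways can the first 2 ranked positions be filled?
P(11,2) = 11!/(11-2)! = 110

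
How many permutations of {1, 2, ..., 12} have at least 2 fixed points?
Exactly j fixed points: C(12,j)·!(12-j); sum over j ≥ 2 (derangement numbers via !m = (m-1)·(!(m-1) + !(m-2)): !0..!10 = 1, 0, 1, 2, 9, 44, 265, 1854, 14833, 133496, 1334961). Σ_{j=2}^{12} C(12,j)·!(12-j) = C(12,2)·!10 + C(12,3)·!9 + C(12,4)·!8 + C(12,5)·!7 + C(12,6)·!6 + C(12,7)·!5 + C(12,8)·!4 + C(12,9)·!3 + C(12,10)·!2 + C(12,11)·!1 + C(12,12)·!0 = 66·1334961 + 220·133496 + 495·14833 + 792·1854 + 924·265 + 792·44 + 495·9 + 220·2 + 66·1 + 12·0 + 1·1 = 126571919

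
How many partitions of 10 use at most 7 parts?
By conjugation, equals partitions of 10 into parts ≤ 7. Let r_j(i) = number of partitions of i into parts ≤ j, for i = 0..10. r_1(i) = 1 for all i; r_j(i) = r_{j-1}(i) + r_j(i-j). Rows j = 2..7: ≤2: 1 1 2 2 3 3 4 4 5 5 6; ≤3: 1 1 2 3 4 5 7 8 10 12 14; ≤4: 1 1 2 3 5 6 9 11 15 18 23; ≤5: 1 1 2 3 5 7 10 13 18 23 30; ≤6: 1 1 2 3 5 7 11 14 20 26 35; ≤7: 1 1 2 3 5 7 11 15 21 28 38. r_7(10) = 38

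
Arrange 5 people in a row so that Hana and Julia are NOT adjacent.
Total - adjacent = 5! - (5-1)!×2 = 120 - 48 = 72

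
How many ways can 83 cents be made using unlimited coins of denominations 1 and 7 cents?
Coefficient of x^83 in 1/(1-x^1) · 1/(1-x^7). Use j coins of 7 for j = 0..⌊83/7⌋ = 11, the rest in 1s: 11 + 1 = 12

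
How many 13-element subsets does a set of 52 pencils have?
C(52,13) = 52!/(13!×39!) = 635013559600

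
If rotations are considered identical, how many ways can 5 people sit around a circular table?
Circular: fix one position, arrange the rest. (5-1)! = 24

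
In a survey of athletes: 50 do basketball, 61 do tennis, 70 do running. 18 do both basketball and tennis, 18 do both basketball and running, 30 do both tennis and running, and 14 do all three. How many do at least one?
|A∪B∪C| = 50+61+70-18-18-30+14 = 129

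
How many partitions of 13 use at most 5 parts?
By conjugation, equals partitions of 13 into parts ≤ 5. Let r_j(i) = number of partitions of i into parts ≤ j, for i = 0..13. r_1(i) = 1 for all i; r_j(i) = r_{j-1}(i) + r_j(i-j). Rows j = 2..5: ≤2: 1 1 2 2 3 3 4 4 5 5 6 6 7 7; ≤3: 1 1 2 3 4 5 7 8 10 12 14 16 19 21; ≤4: 1 1 2 3 5 6 9 11 15 18 23 27 34 39; ≤5: 1 1 2 3 5 7 10 13 18 23 30 37 47 57. r_5(13) = 57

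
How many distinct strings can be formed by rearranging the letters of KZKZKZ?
6! / (3! × 3!) = 20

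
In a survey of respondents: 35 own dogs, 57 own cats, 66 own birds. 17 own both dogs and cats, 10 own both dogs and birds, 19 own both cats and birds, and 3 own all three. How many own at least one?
|A∪B∪C| = 35+57+66-17-10-19+3 = 115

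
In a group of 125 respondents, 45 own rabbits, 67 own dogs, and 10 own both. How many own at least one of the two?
|A∪B| = |A| + |B| - |A∩B| = 45 + 67 - 10 = 102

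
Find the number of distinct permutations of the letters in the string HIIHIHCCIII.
11! / (6! × 3! × 2!) = 4620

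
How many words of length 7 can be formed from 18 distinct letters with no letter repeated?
P(18,7) = 18!/(18-7)! = 160392960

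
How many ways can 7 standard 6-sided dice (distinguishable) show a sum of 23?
Coefficient of x^23 in (x + x² + ... + x^6)^7. By inclusion-exclusion on dice exceeding 6: Σ_j (-1)^j C(7,j)·C(23-1-6j, 6) = C(7,0)·C(22,6) - C(7,1)·C(16,6) + C(7,2)·C(10,6) = 1·74613 - 7·8008 + 21·210 = 22967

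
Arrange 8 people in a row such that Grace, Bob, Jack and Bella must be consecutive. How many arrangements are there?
Treat the 4 as one block: (8-4+1)! × 4! = 120 × 24 = 2880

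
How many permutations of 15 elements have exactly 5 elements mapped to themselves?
Choose the 5 fixed points C(15,5) = 3003, derange the rest: !10 = Σ_{j=0}^{10} (-1)^j·10!/j! = 3628800 - 3628800 + 1814400 - 604800 + 151200 - 30240 + 5040 - 720 + 90 - 10 + 1 = 1334961. Product = 3003 × 1334961 = 4008887883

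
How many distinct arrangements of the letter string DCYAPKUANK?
10! / (1! × 2! × 1! × 1! × 1! × 1! × 1! × 2!) = 907200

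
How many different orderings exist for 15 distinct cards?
15! = 1307674368000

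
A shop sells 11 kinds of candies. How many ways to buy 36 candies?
C(36+11-1, 11-1) = C(46, 10) = 4076350421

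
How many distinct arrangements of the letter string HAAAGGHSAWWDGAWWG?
17! / (4! × 1! × 5! × 4! × 2! × 1!) = 2572970400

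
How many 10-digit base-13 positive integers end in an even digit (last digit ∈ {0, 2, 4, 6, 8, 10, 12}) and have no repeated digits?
Last∈{0,2,4,6,8,10,12}. Last=0: 79833600. Last nonzero: 6×11×P(11,8) = 439084800. Total = 518918400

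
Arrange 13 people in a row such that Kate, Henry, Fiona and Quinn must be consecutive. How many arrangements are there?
Treat the 4 as one block: (13-4+1)! × 4! = 3628800 × 24 = 87091200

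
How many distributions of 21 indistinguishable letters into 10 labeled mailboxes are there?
C(21+10-1, 10-1) = C(30, 9) = 14307150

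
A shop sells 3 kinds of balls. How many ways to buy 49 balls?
C(49+3-1, 3-1) = C(51, 2) = 1275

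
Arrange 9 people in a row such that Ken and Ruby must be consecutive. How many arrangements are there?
Treat the 2 as one block: (9-2+1)! × 2! = 40320 × 2 = 80640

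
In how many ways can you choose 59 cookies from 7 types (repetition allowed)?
C(59+7-1, 7-1) = C(65, 6) = 82598880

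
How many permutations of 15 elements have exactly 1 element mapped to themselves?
Choose the 1 fixed point C(15,1) = 15, derange the rest: !14 = Σ_{j=0}^{14} (-1)^j·14!/j! = 87178291200 - 87178291200 + 43589145600 - 14529715200 + 3632428800 - 726485760 + 121080960 - 17297280 + 2162160 - 240240 + 24024 - 2184 + 182 - 14 + 1 = 32071101049. Product = 15 × 32071101049 = 481066515735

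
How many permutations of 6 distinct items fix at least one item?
Complement of the derangements. !6 = Σ_{j=0}^{6} (-1)^j·6!/j! = 720 - 720 + 360 - 120 + 30 - 6 + 1 = 265. 6! - !6 = 720 - 265 = 455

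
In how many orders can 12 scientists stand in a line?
12! = 479001600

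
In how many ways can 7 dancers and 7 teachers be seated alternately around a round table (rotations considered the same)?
Fix one of the dancers: (7-1)! ways for the remaining dancers, × 7! ways for the teachers = 720 × 5040 = 3628800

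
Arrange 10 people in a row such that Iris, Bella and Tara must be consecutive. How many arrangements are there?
Treat the 3 as one block: (10-3+1)! × 3! = 40320 × 6 = 241920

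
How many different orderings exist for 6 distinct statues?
6! = 720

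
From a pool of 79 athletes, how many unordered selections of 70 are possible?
C(79,70) = 79!/(70!×9!) = 205811513765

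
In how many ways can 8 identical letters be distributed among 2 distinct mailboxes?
C(8+2-1, 2-1) = C(9, 1) = 9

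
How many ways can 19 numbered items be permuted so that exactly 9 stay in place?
Choose the 9 fixed points C(19,9) = 92378, derange the rest: !10 = Σ_{j=0}^{10} (-1)^j·10!/j! = 3628800 - 3628800 + 1814400 - 604800 + 151200 - 30240 + 5040 - 720 + 90 - 10 + 1 = 1334961. Product = 92378 × 1334961 = 123321027258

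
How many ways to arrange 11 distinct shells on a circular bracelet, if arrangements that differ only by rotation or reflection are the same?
(11-1)!/2 = 3628800/2 = 1814400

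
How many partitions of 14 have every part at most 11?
Let r_j(i) = number of partitions of i into parts ≤ j, for i = 0..14. r_1(i) = 1 for all i; r_j(i) = r_{j-1}(i) + r_j(i-j). Rows j = 2..11: ≤2: 1 1 2 2 3 3 4 4 5 5 6 6 7 7 8; ≤3: 1 1 2 3 4 5 7 8 10 12 14 16 19 21 24; ≤4: 1 1 2 3 5 6 9 11 15 18 23 27 34 39 47; ≤5: 1 1 2 3 5 7 10 13 18 23 30 37 47 57 70; ≤6: 1 1 2 3 5 7 11 14 20 26 35 44 58 71 90; ≤7: 1 1 2 3 5 7 11 15 21 28 38 49 65 82 105; ≤8: 1 1 2 3 5 7 11 15 22 29 40 52 70 89 116; ≤9: 1 1 2 3 5 7 11 15 22 30 41 54 73 94 123; ≤10: 1 1 2 3 5 7 11 15 22 30 42 55 75 97 128; ≤11: 1 1 2 3 5 7 11 15 22 30 42 56 76 99 131. r_11(14) = 131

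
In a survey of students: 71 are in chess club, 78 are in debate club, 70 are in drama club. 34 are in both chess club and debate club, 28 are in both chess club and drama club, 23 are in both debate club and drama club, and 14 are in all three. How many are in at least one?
|A∪B∪C| = 71+78+70-34-28-23+14 = 148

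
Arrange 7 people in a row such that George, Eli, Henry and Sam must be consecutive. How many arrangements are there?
Treat the 4 as one block: (7-4+1)! × 4! = 24 × 24 = 576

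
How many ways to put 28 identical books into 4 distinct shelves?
C(28+4-1, 4-1) = C(31, 3) = 4495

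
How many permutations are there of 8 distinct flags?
8! = 40320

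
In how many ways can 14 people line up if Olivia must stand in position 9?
Fix one position: (14-1)! = 6227020800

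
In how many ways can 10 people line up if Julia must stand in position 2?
Fix one position: (10-1)! = 362880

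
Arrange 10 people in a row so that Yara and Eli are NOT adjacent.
Total - adjacent = 10! - (10-1)!×2 = 3628800 - 725760 = 2903040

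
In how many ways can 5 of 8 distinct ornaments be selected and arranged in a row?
P(8,5) = 8!/(8-5)! = 6720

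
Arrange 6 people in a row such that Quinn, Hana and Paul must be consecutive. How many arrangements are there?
Treat the 3 as one block: (6-3+1)! × 3! = 24 × 6 = 144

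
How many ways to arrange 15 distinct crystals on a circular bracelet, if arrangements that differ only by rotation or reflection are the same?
(15-1)!/2 = 87178291200/2 = 43589145600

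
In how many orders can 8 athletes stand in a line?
8! = 40320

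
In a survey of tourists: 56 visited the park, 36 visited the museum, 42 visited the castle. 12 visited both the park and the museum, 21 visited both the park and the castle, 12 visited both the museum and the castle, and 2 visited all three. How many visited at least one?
|A∪B∪C| = 56+36+42-12-21-12+2 = 91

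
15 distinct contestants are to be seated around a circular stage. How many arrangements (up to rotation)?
Circular: fix one position, arrange the rest. (15-1)! = 87178291200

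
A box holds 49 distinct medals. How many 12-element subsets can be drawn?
C(49,12) = 49!/(12!×37!) = 92263734836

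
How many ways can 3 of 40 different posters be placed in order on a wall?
P(40,3) = 40!/(40-3)! = 59280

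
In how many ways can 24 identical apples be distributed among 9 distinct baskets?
C(24+9-1, 9-1) = C(32, 8) = 10518300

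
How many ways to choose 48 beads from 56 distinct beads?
C(56,48) = 56!/(48!×8!) = 1420494075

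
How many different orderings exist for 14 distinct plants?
14! = 87178291200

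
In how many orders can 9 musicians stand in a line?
9! = 362880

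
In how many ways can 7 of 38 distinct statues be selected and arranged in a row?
P(38,7) = 38!/(38-7)! = 63606090240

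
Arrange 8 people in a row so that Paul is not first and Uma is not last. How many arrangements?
By inclusion-exclusion: 8! - 2×(8-1)! + (8-2)! = 40320 - 10080 + 720 = 30960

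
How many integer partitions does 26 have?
Pentagonal recurrence p(n) = p(n-1) + p(n-2) - p(n-5) - p(n-7) + p(n-12) + p(n-15) - ... gives p(0..25) = 1, 1, 2, 3, 5, 7, 11, 15, 22, 30, 42, 56, 77, 101, 135, 176, 231, 297, 385, 490, 627, 792, 1002, 1255, 1575, 1958. p(26) = p(25) + p(24) - p(21) - p(19) + p(14) + p(11) - p(4) - p(0) = 1958 + 1575 - 792 - 490 + 135 + 56 - 5 - 1 = 2436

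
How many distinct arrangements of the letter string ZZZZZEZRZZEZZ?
13! / (1! × 2! × 10!) = 858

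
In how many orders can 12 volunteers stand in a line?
12! = 479001600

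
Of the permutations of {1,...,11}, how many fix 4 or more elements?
Exactly j fixed points: C(11,j)·!(11-j); sum over j ≥ 4 (derangement numbers via !m = (m-1)·(!(m-1) + !(m-2)): !0..!7 = 1, 0, 1, 2, 9, 44, 265, 1854). Σ_{j=4}^{11} C(11,j)·!(11-j) = C(11,4)·!7 + C(11,5)·!6 + C(11,6)·!5 + C(11,7)·!4 + C(11,8)·!3 + C(11,9)·!2 + C(11,10)·!1 + C(11,11)·!0 = 330·1854 + 462·265 + 462·44 + 330·9 + 165·2 + 55·1 + 11·0 + 1·1 = 757934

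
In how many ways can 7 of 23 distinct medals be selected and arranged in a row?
P(23,7) = 23!/(23-7)! = 1235591280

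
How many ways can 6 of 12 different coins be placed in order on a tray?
P(12,6) = 12!/(12-6)! = 665280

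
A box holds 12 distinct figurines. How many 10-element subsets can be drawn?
C(12,10) = 12!/(10!×2!) = 66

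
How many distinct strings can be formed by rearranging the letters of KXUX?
4! / (2! × 1! × 1!) = 12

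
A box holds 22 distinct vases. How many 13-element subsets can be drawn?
C(22,13) = 22!/(13!×9!) = 497420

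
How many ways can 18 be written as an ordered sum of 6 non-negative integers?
C(18+6-1, 6-1) = C(23, 5) = 33649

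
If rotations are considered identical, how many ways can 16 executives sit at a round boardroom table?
Circular: fix one position, arrange the rest. (16-1)! = 1307674368000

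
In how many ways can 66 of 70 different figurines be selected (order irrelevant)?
C(70,66) = 70!/(66!×4!) = 916895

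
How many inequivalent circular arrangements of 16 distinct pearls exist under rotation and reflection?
(16-1)!/2 = 1307674368000/2 = 653837184000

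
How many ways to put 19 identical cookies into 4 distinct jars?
C(19+4-1, 4-1) = C(22, 3) = 1540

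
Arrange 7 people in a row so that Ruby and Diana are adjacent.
Treat as block: (7-1)! × 2! = 720 × 2 = 1440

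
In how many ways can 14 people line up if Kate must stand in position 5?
Fix one position: (14-1)! = 6227020800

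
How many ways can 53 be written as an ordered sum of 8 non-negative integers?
C(53+8-1, 8-1) = C(60, 7) = 386206920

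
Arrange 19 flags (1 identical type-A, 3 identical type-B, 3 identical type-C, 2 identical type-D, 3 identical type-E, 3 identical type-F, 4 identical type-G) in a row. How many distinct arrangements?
19! / (1! × 3! × 3! × 2! × 3! × 3! × 4!) = 1955457504000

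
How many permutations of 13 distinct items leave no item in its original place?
!13 = Σ_{j=0}^{13} (-1)^j·13!/j! = 6227020800 - 6227020800 + 3113510400 - 1037836800 + 259459200 - 51891840 + 8648640 - 1235520 + 154440 - 17160 + 1716 - 156 + 13 - 1 = 2290792932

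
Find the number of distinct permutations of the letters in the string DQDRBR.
6! / (1! × 2! × 2! × 1!) = 180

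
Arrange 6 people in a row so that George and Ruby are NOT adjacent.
Total - adjacent = 6! - (6-1)!×2 = 720 - 240 = 480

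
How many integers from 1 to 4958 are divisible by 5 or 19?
⌊4958/5⌋ + ⌊4958/19⌋ - ⌊4958/95⌋ = 991 + 260 - 52 = 1199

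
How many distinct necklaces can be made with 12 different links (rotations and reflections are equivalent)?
(12-1)!/2 = 39916800/2 = 19958400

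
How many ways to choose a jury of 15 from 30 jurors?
C(30,15) = 30!/(15!×15!) = 155117520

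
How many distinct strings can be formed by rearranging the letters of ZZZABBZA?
8! / (2! × 4! × 2!) = 420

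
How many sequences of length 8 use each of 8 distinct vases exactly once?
8! = 40320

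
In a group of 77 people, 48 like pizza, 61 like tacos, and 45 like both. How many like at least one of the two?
|A∪B| = |A| + |B| - |A∩B| = 48 + 61 - 45 = 64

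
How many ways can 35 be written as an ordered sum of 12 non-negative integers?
C(35+12-1, 12-1) = C(46, 11) = 13340783196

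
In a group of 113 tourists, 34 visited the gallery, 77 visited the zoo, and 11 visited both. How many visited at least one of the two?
|A∪B| = |A| + |B| - |A∩B| = 34 + 77 - 11 = 100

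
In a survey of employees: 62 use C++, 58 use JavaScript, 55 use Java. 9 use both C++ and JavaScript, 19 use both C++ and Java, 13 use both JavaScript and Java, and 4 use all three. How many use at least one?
|A∪B∪C| = 62+58+55-9-19-13+4 = 138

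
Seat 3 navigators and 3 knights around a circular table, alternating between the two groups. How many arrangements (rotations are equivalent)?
Fix one of the navigators: (3-1)! ways for the remaining navigators, × 3! ways for the knights = 2 × 6 = 12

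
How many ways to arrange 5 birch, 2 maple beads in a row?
7! / (5! × 2!) = 21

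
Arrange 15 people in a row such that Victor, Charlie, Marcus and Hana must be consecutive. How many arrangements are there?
Treat the 4 as one block: (15-4+1)! × 4! = 479001600 × 24 = 11496038400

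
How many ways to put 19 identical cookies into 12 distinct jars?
C(19+12-1, 12-1) = C(30, 11) = 54627300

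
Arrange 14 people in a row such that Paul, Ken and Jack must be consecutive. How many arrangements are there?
Treat the 3 as one block: (14-3+1)! × 3! = 479001600 × 6 = 2874009600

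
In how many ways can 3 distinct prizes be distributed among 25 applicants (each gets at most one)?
P(25,3) = 25!/(25-3)! = 13800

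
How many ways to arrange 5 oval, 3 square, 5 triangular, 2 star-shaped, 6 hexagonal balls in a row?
21! / (5! × 3! × 5! × 2! × 6!) = 410646075840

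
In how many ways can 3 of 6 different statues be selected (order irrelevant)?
C(6,3) = 6!/(3!×3!) = 20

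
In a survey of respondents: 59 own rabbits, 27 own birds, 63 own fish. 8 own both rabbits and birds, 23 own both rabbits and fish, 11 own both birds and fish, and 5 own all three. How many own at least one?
|A∪B∪C| = 59+27+63-8-23-11+5 = 112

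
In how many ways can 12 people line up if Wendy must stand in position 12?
Fix one position: (12-1)! = 39916800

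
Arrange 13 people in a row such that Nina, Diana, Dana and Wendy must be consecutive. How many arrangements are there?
Treat the 4 as one block: (13-4+1)! × 4! = 3628800 × 24 = 87091200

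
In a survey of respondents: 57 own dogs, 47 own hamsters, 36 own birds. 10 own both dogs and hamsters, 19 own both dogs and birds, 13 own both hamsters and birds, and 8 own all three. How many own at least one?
|A∪B∪C| = 57+47+36-10-19-13+8 = 106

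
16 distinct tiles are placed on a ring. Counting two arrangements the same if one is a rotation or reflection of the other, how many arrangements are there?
(16-1)!/2 = 1307674368000/2 = 653837184000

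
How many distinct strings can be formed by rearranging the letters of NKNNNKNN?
8! / (6! × 2!) = 28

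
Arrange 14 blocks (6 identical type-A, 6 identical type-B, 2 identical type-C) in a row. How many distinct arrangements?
14! / (6! × 6! × 2!) = 84084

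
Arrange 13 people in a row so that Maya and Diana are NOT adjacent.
Total - adjacent = 13! - (13-1)!×2 = 6227020800 - 958003200 = 5269017600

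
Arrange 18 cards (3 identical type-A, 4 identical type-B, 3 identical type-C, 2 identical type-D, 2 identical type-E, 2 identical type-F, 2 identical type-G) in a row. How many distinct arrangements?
18! / (3! × 4! × 3! × 2! × 2! × 2! × 2!) = 463134672000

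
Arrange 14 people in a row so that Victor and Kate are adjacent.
Treat as block: (14-1)! × 2! = 6227020800 × 2 = 12454041600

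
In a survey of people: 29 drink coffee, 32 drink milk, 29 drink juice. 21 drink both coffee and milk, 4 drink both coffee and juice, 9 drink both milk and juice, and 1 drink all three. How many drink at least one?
|A∪B∪C| = 29+32+29-21-4-9+1 = 57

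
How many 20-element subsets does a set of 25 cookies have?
C(25,20) = 25!/(20!×5!) = 53130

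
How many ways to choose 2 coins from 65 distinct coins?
C(65,2) = 65!/(2!×63!) = 2080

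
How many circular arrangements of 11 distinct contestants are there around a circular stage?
Circular: fix one position, arrange the rest. (11-1)! = 3628800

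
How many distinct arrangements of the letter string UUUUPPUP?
8! / (5! × 3!) = 56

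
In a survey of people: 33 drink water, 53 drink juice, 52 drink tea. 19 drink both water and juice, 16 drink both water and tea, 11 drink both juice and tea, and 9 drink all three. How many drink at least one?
|A∪B∪C| = 33+53+52-19-16-11+9 = 101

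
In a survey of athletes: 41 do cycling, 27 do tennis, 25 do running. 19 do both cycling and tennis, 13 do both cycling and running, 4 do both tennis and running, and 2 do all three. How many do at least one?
|A∪B∪C| = 41+27+25-19-13-4+2 = 59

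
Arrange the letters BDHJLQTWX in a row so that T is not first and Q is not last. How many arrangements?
By inclusion-exclusion: 9! - 2×(9-1)! + (9-2)! = 362880 - 80640 + 5040 = 287280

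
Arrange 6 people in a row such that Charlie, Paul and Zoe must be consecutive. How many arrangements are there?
Treat the 3 as one block: (6-3+1)! × 3! = 24 × 6 = 144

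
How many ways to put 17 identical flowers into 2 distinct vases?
C(17+2-1, 2-1) = C(18, 1) = 18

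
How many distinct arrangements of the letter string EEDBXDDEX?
9! / (2! × 3! × 3! × 1!) = 5040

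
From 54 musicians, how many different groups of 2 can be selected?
C(54,2) = 54!/(2!×52!) = 1431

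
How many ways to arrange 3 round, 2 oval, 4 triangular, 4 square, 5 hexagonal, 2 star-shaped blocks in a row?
20! / (3! × 2! × 4! × 4! × 5! × 2!) = 1466593128000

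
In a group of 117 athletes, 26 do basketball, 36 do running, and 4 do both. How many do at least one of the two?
|A∪B| = |A| + |B| - |A∩B| = 26 + 36 - 4 = 58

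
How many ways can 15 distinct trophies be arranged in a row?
15! = 1307674368000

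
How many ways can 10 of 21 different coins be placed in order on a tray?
P(21,10) = 21!/(21-10)! = 1279935820800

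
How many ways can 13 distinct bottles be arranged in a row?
13! = 6227020800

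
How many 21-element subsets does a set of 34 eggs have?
C(34,21) = 34!/(21!×13!) = 927983760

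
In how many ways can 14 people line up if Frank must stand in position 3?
Fix one position: (14-1)! = 6227020800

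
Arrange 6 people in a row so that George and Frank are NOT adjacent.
Total - adjacent = 6! - (6-1)!×2 = 720 - 240 = 480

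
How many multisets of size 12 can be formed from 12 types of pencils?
C(12+12-1, 12-1) = C(23, 11) = 1352078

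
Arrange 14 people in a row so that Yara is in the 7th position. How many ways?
Fix one position: (14-1)! = 6227020800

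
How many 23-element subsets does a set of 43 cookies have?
C(43,23) = 43!/(23!×20!) = 960566918220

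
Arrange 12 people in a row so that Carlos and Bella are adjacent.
Treat as block: (12-1)! × 2! = 39916800 × 2 = 79833600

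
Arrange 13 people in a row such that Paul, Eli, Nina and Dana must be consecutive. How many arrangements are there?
Treat the 4 as one block: (13-4+1)! × 4! = 3628800 × 24 = 87091200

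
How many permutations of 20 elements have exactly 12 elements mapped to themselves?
Choose the 12 fixed points C(20,12) = 125970, derange the rest: !8 = Σ_{j=0}^{8} (-1)^j·8!/j! = 40320 - 40320 + 20160 - 6720 + 1680 - 336 + 56 - 8 + 1 = 14833. Product = 125970 × 14833 = 1868513010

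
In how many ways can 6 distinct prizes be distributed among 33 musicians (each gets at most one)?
P(33,6) = 33!/(33-6)! = 797448960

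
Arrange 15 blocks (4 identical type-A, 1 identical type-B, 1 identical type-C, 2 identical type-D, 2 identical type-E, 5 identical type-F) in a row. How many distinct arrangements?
15! / (4! × 1! × 1! × 2! × 2! × 5!) = 113513400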